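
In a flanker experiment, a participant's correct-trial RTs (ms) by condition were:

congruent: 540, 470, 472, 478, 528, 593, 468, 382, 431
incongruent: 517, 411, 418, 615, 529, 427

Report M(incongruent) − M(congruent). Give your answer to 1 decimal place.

M(congruent) = 4362/9 = 484.667
M(incongruent) = 2917/6 = 486.167
Difference = 486.167 − 484.667 = 1.500 ms

1.5 ms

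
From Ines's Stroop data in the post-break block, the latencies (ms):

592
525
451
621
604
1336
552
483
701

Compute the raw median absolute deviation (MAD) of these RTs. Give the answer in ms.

67 ms

Sorted: 451, 483, 525, 552, 592, 604, 621, 701, 1336 → median = 592
|x − 592|: 0, 67, 141, 29, 12, 744, 40, 109, 109
Sorted deviations: 0, 12, 29, 40, 67, 109, 109, 141, 744 → MAD = 67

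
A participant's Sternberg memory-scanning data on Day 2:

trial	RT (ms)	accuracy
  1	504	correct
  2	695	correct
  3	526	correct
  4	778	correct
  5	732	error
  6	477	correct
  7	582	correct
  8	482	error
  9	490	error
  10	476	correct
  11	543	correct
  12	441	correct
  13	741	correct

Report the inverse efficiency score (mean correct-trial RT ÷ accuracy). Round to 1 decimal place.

749.2 ms

Correct trials (n=10): 504, 695, 526, 778, 477, 582, 476, 543, 441, 741
Mean correct RT = 5763/10 = 576.3000 ms
Proportion correct = 10/13
IES = 576.3000 / (10/13) = 749.190 ms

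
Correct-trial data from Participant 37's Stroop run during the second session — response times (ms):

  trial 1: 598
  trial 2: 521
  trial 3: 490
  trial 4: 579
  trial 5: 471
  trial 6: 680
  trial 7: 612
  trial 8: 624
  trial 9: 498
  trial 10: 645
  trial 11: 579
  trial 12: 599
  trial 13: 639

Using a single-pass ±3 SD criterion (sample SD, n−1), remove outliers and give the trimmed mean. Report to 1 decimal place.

n = 13, ΣRT = 7535, M = 579.615
Σ(x−M)² = 51537.08; s = √(51537.08/12) = 65.534
Cutoffs: 579.615 ± 3·65.534 → [383.0, 776.2]
No RTs fall outside the cutoffs; all 13 retained. Mean = 7535/13 = 579.615

579.6 ms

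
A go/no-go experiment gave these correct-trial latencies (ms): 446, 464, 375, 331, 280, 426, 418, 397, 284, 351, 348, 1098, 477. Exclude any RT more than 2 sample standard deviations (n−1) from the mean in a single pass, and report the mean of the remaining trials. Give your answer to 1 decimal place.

n = 13, ΣRT = 5695, M = 438.077
Σ(x−M)² = 519852.92; s = √(519852.92/12) = 208.137
Cutoffs: 438.077 ± 2·208.137 → [21.8, 854.4]
Outside: 1098 → excluded.
Retained (n=12): Σ = 4597, mean = 4597/12 = 383.083

383.1 ms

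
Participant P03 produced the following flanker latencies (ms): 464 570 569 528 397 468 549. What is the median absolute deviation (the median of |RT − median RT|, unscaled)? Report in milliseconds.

42 ms

Sorted: 397, 464, 468, 528, 549, 569, 570 → median = 528
|x − 528|: 64, 42, 41, 0, 131, 60, 21
Sorted deviations: 0, 21, 41, 42, 60, 64, 131 → MAD = 42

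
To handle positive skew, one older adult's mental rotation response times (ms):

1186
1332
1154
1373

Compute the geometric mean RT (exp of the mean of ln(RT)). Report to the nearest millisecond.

ln(RT): 7.0783, 7.1944, 7.0510, 7.2248
Mean ln(RT) = 28.5485/4 = 7.13713
Geometric mean = exp(7.13713) = 1257.81 ms

1258 ms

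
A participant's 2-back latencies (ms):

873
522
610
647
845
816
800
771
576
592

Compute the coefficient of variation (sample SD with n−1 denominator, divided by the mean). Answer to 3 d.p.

n = 10, Σ = 7052, M = 705.2000
Σ(x−M)² = 148813.600; s = √(148813.600/9) = 128.5879
CV = 128.5879 / 705.2000 = 0.18234

0.182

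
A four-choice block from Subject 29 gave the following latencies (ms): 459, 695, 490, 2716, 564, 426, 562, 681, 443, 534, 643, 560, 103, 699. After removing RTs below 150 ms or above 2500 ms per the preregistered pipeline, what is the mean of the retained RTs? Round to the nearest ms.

563 ms

Excluded: 103, 2716
Retained (n=12): Σ = 6756
Mean = 6756/12 = 563.0000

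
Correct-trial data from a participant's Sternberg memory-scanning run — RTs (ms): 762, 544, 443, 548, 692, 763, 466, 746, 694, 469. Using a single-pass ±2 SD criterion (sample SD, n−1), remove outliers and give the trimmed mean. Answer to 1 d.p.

612.7 ms

n = 10, ΣRT = 6127, M = 612.700
Σ(x−M)² = 155422.10; s = √(155422.10/9) = 131.412
Cutoffs: 612.700 ± 2·131.412 → [349.9, 875.5]
No RTs fall outside the cutoffs; all 10 retained. Mean = 6127/10 = 612.700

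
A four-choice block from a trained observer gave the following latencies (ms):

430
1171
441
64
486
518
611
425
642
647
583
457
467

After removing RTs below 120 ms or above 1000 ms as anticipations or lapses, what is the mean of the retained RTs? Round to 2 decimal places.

Excluded: 64, 1171
Retained (n=11): Σ = 5707
Mean = 5707/11 = 518.8182

518.82 ms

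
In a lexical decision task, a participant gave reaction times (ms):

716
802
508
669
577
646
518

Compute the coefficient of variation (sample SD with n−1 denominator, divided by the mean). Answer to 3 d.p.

n = 7, Σ = 4436, M = 633.7143
Σ(x−M)² = 68897.429; s = √(68897.429/6) = 107.1583
CV = 107.1583 / 633.7143 = 0.16910

0.169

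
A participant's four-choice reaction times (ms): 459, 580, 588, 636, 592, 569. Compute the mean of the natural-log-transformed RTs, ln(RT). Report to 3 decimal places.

6.342

ln(RT): 6.1291, 6.3630, 6.3767, 6.4552, 6.3835, 6.3439
Σ ln(RT) = 38.0514
Mean = 38.0514/6 = 6.34190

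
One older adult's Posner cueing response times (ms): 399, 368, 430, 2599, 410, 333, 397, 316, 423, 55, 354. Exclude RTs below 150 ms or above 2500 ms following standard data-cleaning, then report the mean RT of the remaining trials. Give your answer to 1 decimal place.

Excluded: 55, 2599
Retained (n=9): Σ = 3430
Mean = 3430/9 = 381.1111

381.1 ms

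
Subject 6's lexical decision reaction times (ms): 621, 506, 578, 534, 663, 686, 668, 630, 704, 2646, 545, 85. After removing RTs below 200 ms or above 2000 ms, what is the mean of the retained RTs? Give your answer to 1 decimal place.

613.5 ms

Excluded: 85, 2646
Retained (n=10): Σ = 6135
Mean = 6135/10 = 613.5000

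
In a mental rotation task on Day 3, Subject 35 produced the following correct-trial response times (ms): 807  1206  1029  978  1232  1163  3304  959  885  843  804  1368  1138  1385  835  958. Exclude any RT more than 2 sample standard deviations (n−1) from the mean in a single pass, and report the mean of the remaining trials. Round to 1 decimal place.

n = 16, ΣRT = 18894, M = 1180.875
Σ(x−M)² = 5356019.75; s = √(5356019.75/15) = 597.552
Cutoffs: 1180.875 ± 2·597.552 → [-14.2, 2376.0]
Outside: 3304 → excluded.
Retained (n=15): Σ = 15590, mean = 15590/15 = 1039.333

1039.3 ms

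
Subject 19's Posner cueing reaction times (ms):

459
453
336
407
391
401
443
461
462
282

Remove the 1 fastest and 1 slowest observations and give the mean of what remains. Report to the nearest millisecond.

419 ms

Sorted: 282, 336, 391, 401, 407, 443, 453, 459, 461, 462
Drop lowest 1 (282) and highest 1 (462)
Remaining (n=8): Σ = 3351, mean = 3351/8 = 418.875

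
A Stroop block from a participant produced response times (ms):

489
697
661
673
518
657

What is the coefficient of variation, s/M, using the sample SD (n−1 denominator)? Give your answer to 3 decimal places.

0.144

n = 6, Σ = 3695, M = 615.8333
Σ(x−M)² = 39248.833; s = √(39248.833/5) = 88.5989
CV = 88.5989 / 615.8333 = 0.14387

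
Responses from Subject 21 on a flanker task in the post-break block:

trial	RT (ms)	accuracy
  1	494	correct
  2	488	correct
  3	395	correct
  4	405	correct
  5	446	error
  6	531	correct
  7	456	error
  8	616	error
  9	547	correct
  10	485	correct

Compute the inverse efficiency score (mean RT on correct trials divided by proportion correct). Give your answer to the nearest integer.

683 ms

Correct trials (n=7): 494, 488, 395, 405, 531, 547, 485
Mean correct RT = 3345/7 = 477.8571 ms
Proportion correct = 7/10
IES = 477.8571 / (7/10) = 682.653 ms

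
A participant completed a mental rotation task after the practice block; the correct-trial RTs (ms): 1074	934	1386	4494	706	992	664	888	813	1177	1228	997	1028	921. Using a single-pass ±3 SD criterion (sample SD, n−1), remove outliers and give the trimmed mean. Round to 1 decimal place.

n = 14, ΣRT = 17302, M = 1235.857
Σ(x−M)² = 11925319.71; s = √(11925319.71/13) = 957.775
Cutoffs: 1235.857 ± 3·957.775 → [-1637.5, 4109.2]
Outside: 4494 → excluded.
Retained (n=13): Σ = 12808, mean = 12808/13 = 985.231

985.2 ms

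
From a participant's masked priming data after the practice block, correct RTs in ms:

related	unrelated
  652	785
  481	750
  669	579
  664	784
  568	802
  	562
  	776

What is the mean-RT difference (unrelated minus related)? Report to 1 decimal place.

112.9 ms

M(related) = 3034/5 = 606.800
M(unrelated) = 5038/7 = 719.714
Difference = 719.714 − 606.800 = 112.914 ms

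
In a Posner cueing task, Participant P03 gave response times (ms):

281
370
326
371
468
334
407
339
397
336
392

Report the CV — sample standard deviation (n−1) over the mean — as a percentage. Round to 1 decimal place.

n = 11, Σ = 4021, M = 365.5455
Σ(x−M)² = 25238.727; s = √(25238.727/10) = 50.2382
CV = 50.2382 / 365.5455 = 0.13743 = 13.743%

13.7%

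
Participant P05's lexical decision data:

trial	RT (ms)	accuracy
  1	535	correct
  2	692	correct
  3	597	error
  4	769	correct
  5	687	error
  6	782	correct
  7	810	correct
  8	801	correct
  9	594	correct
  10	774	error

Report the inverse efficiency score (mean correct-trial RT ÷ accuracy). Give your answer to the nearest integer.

1017 ms

Correct trials (n=7): 535, 692, 769, 782, 810, 801, 594
Mean correct RT = 4983/7 = 711.8571 ms
Proportion correct = 7/10
IES = 711.8571 / (7/10) = 1016.939 ms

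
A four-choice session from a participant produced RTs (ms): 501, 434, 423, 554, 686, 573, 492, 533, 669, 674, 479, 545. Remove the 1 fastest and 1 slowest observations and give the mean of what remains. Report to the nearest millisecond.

Sorted: 423, 434, 479, 492, 501, 533, 545, 554, 573, 669, 674, 686
Drop lowest 1 (423) and highest 1 (686)
Remaining (n=10): Σ = 5454, mean = 5454/10 = 545.400

545 ms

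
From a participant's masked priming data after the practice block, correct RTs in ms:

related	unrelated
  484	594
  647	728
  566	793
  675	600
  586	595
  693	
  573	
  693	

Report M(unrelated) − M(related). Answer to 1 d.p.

47.4 ms

M(related) = 4917/8 = 614.625
M(unrelated) = 3310/5 = 662.000
Difference = 662.000 − 614.625 = 47.375 ms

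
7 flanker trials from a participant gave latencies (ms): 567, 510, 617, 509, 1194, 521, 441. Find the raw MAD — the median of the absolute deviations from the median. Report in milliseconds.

46 ms

Sorted: 441, 509, 510, 521, 567, 617, 1194 → median = 521
|x − 521|: 46, 11, 96, 12, 673, 0, 80
Sorted deviations: 0, 11, 12, 46, 80, 96, 673 → MAD = 46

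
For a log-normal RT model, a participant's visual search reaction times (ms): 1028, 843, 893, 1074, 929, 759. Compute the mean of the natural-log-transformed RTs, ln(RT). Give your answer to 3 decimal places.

ln(RT): 6.9354, 6.7370, 6.7946, 6.9791, 6.8341, 6.6320
Σ ln(RT) = 40.9122
Mean = 40.9122/6 = 6.81870

6.819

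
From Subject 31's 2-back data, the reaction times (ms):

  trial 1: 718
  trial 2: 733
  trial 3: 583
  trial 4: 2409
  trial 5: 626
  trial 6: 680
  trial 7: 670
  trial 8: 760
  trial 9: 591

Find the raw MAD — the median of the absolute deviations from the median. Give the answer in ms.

Sorted: 583, 591, 626, 670, 680, 718, 733, 760, 2409 → median = 680
|x − 680|: 38, 53, 97, 1729, 54, 0, 10, 80, 89
Sorted deviations: 0, 10, 38, 53, 54, 80, 89, 97, 1729 → MAD = 54

54 ms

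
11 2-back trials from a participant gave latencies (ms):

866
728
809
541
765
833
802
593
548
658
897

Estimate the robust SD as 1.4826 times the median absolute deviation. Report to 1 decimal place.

149.7 ms

Sorted: 541, 548, 593, 658, 728, 765, 802, 809, 833, 866, 897 → median = 765
|x − 765| sorted: 0, 37, 37, 44, 68, 101, 107, 132, 172, 217, 224 → MAD = 101
Robust SD ≈ 1.4826 × 101 = 149.743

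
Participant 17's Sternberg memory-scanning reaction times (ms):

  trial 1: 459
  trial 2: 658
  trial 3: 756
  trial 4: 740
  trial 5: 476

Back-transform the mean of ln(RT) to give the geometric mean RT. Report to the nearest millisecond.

ln(RT): 6.1291, 6.4892, 6.6280, 6.6067, 6.1654
Mean ln(RT) = 32.0184/5 = 6.40367
Geometric mean = exp(6.40367) = 604.06 ms

604 ms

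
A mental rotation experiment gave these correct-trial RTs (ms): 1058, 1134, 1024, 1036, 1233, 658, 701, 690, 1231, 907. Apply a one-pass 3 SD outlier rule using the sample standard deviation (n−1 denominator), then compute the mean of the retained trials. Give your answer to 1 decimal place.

n = 10, ΣRT = 9672, M = 967.200
Σ(x−M)² = 431197.60; s = √(431197.60/9) = 218.885
Cutoffs: 967.200 ± 3·218.885 → [310.5, 1623.9]
No RTs fall outside the cutoffs; all 10 retained. Mean = 9672/10 = 967.200

967.2 ms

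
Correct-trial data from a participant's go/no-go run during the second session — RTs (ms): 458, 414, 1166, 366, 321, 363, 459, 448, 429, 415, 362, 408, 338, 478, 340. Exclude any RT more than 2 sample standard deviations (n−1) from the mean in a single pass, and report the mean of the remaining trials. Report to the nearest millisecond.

n = 15, ΣRT = 6765, M = 451.000
Σ(x−M)² = 581954.00; s = √(581954.00/14) = 203.883
Cutoffs: 451.000 ± 2·203.883 → [43.2, 858.8]
Outside: 1166 → excluded.
Retained (n=14): Σ = 5599, mean = 5599/14 = 399.929

400 ms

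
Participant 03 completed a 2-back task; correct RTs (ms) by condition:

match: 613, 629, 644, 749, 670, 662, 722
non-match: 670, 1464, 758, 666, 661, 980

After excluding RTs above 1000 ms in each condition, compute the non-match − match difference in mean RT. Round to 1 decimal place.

77.1 ms

non-match: exclude 1464
M(match) = 4689/7 = 669.857
M(non-match) = 3735/5 = 747.000
Difference = 747.000 − 669.857 = 77.143 ms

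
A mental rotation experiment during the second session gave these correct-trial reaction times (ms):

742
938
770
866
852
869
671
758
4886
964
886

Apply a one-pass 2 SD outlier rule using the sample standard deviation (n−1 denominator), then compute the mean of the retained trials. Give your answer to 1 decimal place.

831.6 ms

n = 11, ΣRT = 13202, M = 1200.182
Σ(x−M)² = 15021621.64; s = √(15021621.64/10) = 1225.627
Cutoffs: 1200.182 ± 2·1225.627 → [-1251.1, 3651.4]
Outside: 4886 → excluded.
Retained (n=10): Σ = 8316, mean = 8316/10 = 831.600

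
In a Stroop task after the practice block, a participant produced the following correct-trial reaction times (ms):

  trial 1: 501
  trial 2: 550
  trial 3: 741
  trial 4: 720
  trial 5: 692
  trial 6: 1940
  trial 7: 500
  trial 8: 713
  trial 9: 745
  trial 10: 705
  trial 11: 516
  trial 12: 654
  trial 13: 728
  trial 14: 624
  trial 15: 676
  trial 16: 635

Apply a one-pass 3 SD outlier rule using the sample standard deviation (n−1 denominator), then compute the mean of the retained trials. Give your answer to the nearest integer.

647 ms

n = 16, ΣRT = 11640, M = 727.500
Σ(x−M)² = 1679298.00; s = √(1679298.00/15) = 334.594
Cutoffs: 727.500 ± 3·334.594 → [-276.3, 1731.3]
Outside: 1940 → excluded.
Retained (n=15): Σ = 9700, mean = 9700/15 = 646.667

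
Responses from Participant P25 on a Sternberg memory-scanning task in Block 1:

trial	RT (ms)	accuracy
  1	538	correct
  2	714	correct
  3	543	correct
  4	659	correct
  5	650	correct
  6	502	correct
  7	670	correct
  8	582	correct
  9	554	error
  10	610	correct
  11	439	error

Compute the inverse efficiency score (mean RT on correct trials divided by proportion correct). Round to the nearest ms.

Correct trials (n=9): 538, 714, 543, 659, 650, 502, 670, 582, 610
Mean correct RT = 5468/9 = 607.5556 ms
Proportion correct = 9/11
IES = 607.5556 / (9/11) = 742.568 ms

743 ms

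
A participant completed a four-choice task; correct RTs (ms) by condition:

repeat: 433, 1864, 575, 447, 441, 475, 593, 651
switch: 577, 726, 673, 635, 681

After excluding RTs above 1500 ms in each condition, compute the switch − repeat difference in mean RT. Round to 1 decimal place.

repeat: exclude 1864
M(repeat) = 3615/7 = 516.429
M(switch) = 3292/5 = 658.400
Difference = 658.400 − 516.429 = 141.971 ms

142.0 ms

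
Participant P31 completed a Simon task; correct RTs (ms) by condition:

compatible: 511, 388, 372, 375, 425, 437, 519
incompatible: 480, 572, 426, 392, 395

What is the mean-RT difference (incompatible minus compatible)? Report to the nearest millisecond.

M(compatible) = 3027/7 = 432.429
M(incompatible) = 2265/5 = 453.000
Difference = 453.000 − 432.429 = 20.571 ms

21 ms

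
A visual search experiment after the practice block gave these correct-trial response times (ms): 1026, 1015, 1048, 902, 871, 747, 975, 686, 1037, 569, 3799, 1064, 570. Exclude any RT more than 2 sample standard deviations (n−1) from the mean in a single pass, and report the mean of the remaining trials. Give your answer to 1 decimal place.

n = 13, ΣRT = 14309, M = 1100.692
Σ(x−M)² = 8271400.77; s = √(8271400.77/12) = 830.231
Cutoffs: 1100.692 ± 2·830.231 → [-559.8, 2761.2]
Outside: 3799 → excluded.
Retained (n=12): Σ = 10510, mean = 10510/12 = 875.833

875.8 ms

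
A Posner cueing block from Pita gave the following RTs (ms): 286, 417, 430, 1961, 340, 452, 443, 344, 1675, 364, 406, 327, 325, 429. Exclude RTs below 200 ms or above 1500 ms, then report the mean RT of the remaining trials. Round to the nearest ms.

380 ms

Excluded: 1675, 1961
Retained (n=12): Σ = 4563
Mean = 4563/12 = 380.2500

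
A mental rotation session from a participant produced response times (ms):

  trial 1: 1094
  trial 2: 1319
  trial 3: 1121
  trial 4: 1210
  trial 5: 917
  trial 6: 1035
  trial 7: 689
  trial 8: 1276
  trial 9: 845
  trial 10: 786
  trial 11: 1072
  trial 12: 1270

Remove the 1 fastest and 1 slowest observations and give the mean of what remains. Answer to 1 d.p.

Sorted: 689, 786, 845, 917, 1035, 1072, 1094, 1121, 1210, 1270, 1276, 1319
Drop lowest 1 (689) and highest 1 (1319)
Remaining (n=10): Σ = 10626, mean = 10626/10 = 1062.600

1062.6 ms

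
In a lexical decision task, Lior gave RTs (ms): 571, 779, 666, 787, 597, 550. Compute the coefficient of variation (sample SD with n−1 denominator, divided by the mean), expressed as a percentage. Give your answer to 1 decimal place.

15.8%

n = 6, Σ = 3950, M = 658.3333
Σ(x−M)² = 54299.333; s = √(54299.333/5) = 104.2107
CV = 104.2107 / 658.3333 = 0.15829 = 15.829%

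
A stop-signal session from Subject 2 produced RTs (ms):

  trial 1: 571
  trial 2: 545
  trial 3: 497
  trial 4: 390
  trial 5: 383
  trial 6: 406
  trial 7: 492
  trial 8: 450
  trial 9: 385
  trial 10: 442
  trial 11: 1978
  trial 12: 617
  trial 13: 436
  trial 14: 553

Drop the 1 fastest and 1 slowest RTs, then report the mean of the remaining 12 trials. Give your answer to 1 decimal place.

Sorted: 383, 385, 390, 406, 436, 442, 450, 492, 497, 545, 553, 571, 617, 1978
Drop lowest 1 (383) and highest 1 (1978)
Remaining (n=12): Σ = 5784, mean = 5784/12 = 482.000

482.0 ms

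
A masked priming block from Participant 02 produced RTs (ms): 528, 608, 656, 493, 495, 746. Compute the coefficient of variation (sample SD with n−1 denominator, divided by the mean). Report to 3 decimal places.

0.172

n = 6, Σ = 3526, M = 587.6667
Σ(x−M)² = 51261.333; s = √(51261.333/5) = 101.2535
CV = 101.2535 / 587.6667 = 0.17230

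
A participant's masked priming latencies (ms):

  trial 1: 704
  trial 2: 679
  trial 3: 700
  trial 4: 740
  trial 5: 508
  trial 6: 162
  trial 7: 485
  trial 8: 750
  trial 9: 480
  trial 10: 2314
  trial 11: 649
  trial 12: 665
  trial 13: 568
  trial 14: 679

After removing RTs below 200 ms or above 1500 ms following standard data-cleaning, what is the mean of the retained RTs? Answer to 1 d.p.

633.9 ms

Excluded: 162, 2314
Retained (n=12): Σ = 7607
Mean = 7607/12 = 633.9167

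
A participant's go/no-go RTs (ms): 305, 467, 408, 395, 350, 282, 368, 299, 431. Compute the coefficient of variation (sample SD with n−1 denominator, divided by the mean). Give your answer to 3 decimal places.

n = 9, Σ = 3305, M = 367.2222
Σ(x−M)² = 32543.556; s = √(32543.556/8) = 63.7804
CV = 63.7804 / 367.2222 = 0.17368

0.174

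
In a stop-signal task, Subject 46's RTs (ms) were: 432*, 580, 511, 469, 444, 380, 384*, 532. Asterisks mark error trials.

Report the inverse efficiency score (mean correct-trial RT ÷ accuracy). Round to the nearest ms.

648 ms

Correct trials (n=6): 580, 511, 469, 444, 380, 532
Mean correct RT = 2916/6 = 486.0000 ms
Proportion correct = 6/8
IES = 486.0000 / (6/8) = 648.000 ms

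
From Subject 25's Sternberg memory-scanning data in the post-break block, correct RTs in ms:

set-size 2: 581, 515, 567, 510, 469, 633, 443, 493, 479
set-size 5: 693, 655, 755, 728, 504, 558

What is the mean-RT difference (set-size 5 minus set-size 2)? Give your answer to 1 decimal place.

127.7 ms

M(set-size 2) = 4690/9 = 521.111
M(set-size 5) = 3893/6 = 648.833
Difference = 648.833 − 521.111 = 127.722 ms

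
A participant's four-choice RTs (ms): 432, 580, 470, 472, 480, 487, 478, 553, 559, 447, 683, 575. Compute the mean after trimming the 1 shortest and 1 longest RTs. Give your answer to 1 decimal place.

Sorted: 432, 447, 470, 472, 478, 480, 487, 553, 559, 575, 580, 683
Drop lowest 1 (432) and highest 1 (683)
Remaining (n=10): Σ = 5101, mean = 5101/10 = 510.100

510.1 ms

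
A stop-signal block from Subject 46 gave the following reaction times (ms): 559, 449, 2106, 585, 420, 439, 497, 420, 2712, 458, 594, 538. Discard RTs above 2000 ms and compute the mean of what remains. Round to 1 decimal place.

495.9 ms

Excluded: 2106, 2712
Retained (n=10): Σ = 4959
Mean = 4959/10 = 495.9000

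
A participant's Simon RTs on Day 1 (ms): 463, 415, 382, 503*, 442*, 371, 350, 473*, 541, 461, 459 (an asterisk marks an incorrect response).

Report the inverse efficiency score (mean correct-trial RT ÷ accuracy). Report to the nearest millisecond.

592 ms

Correct trials (n=8): 463, 415, 382, 371, 350, 541, 461, 459
Mean correct RT = 3442/8 = 430.2500 ms
Proportion correct = 8/11
IES = 430.2500 / (8/11) = 591.594 ms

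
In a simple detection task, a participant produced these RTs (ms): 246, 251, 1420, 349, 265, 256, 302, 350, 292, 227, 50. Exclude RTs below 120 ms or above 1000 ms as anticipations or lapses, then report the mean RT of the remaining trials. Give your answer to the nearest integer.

Excluded: 50, 1420
Retained (n=9): Σ = 2538
Mean = 2538/9 = 282.0000

282 ms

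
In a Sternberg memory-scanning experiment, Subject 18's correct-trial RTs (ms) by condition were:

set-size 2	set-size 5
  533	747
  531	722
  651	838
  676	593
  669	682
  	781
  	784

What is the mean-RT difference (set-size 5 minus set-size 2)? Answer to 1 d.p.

M(set-size 2) = 3060/5 = 612.000
M(set-size 5) = 5147/7 = 735.286
Difference = 735.286 − 612.000 = 123.286 ms

123.3 ms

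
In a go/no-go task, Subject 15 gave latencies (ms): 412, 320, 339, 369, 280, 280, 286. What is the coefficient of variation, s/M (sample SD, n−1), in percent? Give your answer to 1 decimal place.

15.5%

n = 7, Σ = 2286, M = 326.5714
Σ(x−M)² = 15279.714; s = √(15279.714/6) = 50.4640
CV = 50.4640 / 326.5714 = 0.15453 = 15.453%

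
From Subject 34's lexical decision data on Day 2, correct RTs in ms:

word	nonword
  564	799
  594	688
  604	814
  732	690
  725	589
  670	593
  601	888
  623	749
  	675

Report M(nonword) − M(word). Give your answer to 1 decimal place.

M(word) = 5113/8 = 639.125
M(nonword) = 6485/9 = 720.556
Difference = 720.556 − 639.125 = 81.431 ms

81.4 ms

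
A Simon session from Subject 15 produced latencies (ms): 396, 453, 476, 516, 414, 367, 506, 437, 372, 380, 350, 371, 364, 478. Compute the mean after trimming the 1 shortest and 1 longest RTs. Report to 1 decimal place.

Sorted: 350, 364, 367, 371, 372, 380, 396, 414, 437, 453, 476, 478, 506, 516
Drop lowest 1 (350) and highest 1 (516)
Remaining (n=12): Σ = 5014, mean = 5014/12 = 417.833

417.8 ms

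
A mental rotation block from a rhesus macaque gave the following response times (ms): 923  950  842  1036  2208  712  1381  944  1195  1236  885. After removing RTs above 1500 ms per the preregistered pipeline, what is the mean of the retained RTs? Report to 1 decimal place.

Excluded: 2208
Retained (n=10): Σ = 10104
Mean = 10104/10 = 1010.4000

1010.4 ms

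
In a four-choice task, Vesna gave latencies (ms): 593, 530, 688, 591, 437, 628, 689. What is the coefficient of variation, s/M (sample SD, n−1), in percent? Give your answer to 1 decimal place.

15.0%

n = 7, Σ = 4156, M = 593.7143
Σ(x−M)² = 47771.429; s = √(47771.429/6) = 89.2295
CV = 89.2295 / 593.7143 = 0.15029 = 15.029%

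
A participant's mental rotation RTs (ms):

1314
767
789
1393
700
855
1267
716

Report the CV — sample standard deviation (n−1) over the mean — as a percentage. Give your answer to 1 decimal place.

30.3%

n = 8, Σ = 7801, M = 975.1250
Σ(x−M)² = 609874.875; s = √(609874.875/7) = 295.1694
CV = 295.1694 / 975.1250 = 0.30270 = 30.270%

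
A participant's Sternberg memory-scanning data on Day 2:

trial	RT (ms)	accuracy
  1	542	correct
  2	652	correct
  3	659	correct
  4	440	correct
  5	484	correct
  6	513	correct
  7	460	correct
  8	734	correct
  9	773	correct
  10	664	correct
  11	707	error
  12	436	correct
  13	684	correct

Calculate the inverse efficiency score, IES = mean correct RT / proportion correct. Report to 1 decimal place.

Correct trials (n=12): 542, 652, 659, 440, 484, 513, 460, 734, 773, 664, 436, 684
Mean correct RT = 7041/12 = 586.7500 ms
Proportion correct = 12/13
IES = 586.7500 / (12/13) = 635.646 ms

635.6 ms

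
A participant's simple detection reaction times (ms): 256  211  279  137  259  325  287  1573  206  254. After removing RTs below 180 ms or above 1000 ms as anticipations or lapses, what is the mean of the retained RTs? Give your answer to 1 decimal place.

259.6 ms

Excluded: 137, 1573
Retained (n=8): Σ = 2077
Mean = 2077/8 = 259.6250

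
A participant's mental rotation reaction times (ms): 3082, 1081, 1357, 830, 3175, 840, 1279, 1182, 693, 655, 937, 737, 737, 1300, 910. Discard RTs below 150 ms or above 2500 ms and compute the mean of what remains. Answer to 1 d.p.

Excluded: 3082, 3175
Retained (n=13): Σ = 12538
Mean = 12538/13 = 964.4615

964.5 ms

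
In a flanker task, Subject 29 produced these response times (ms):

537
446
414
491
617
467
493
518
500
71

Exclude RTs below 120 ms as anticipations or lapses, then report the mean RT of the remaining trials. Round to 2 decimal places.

Excluded: 71
Retained (n=9): Σ = 4483
Mean = 4483/9 = 498.1111

498.11 ms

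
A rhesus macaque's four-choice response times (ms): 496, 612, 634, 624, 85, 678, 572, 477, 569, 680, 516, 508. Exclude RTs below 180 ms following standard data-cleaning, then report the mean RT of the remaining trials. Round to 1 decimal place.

578.7 ms

Excluded: 85
Retained (n=11): Σ = 6366
Mean = 6366/11 = 578.7273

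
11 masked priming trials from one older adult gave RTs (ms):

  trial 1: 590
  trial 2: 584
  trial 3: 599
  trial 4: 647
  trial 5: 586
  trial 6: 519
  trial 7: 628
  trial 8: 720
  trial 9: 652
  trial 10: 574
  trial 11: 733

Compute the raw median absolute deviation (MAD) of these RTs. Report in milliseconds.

29 ms

Sorted: 519, 574, 584, 586, 590, 599, 628, 647, 652, 720, 733 → median = 599
|x − 599|: 9, 15, 0, 48, 13, 80, 29, 121, 53, 25, 134
Sorted deviations: 0, 9, 13, 15, 25, 29, 48, 53, 80, 121, 134 → MAD = 29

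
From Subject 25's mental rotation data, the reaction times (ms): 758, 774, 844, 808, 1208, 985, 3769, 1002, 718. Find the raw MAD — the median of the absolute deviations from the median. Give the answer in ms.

126 ms

Sorted: 718, 758, 774, 808, 844, 985, 1002, 1208, 3769 → median = 844
|x − 844|: 86, 70, 0, 36, 364, 141, 2925, 158, 126
Sorted deviations: 0, 36, 70, 86, 126, 141, 158, 364, 2925 → MAD = 126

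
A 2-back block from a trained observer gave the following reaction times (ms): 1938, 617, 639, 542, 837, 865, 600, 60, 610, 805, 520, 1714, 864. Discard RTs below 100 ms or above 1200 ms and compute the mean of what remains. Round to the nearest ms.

Excluded: 60, 1714, 1938
Retained (n=10): Σ = 6899
Mean = 6899/10 = 689.9000

690 ms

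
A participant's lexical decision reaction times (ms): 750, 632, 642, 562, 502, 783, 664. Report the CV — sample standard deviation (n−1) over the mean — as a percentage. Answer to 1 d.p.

15.2%

n = 7, Σ = 4535, M = 647.8571
Σ(x−M)² = 57888.857; s = √(57888.857/6) = 98.2250
CV = 98.2250 / 647.8571 = 0.15162 = 15.162%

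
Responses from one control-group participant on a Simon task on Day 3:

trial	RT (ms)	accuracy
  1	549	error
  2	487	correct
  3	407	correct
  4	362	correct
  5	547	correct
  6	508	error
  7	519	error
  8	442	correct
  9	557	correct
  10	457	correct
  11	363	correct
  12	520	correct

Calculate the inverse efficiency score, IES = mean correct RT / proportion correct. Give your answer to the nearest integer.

Correct trials (n=9): 487, 407, 362, 547, 442, 557, 457, 363, 520
Mean correct RT = 4142/9 = 460.2222 ms
Proportion correct = 9/12
IES = 460.2222 / (9/12) = 613.630 ms

614 ms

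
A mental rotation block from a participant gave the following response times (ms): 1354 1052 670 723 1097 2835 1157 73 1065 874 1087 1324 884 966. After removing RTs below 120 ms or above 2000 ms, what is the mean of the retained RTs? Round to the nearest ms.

Excluded: 73, 2835
Retained (n=12): Σ = 12253
Mean = 12253/12 = 1021.0833

1021 ms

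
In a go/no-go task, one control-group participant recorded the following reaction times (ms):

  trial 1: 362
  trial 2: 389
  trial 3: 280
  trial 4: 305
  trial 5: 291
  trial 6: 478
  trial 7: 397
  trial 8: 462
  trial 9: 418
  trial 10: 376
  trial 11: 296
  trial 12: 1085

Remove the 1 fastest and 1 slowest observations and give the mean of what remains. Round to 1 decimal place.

377.4 ms

Sorted: 280, 291, 296, 305, 362, 376, 389, 397, 418, 462, 478, 1085
Drop lowest 1 (280) and highest 1 (1085)
Remaining (n=10): Σ = 3774, mean = 3774/10 = 377.400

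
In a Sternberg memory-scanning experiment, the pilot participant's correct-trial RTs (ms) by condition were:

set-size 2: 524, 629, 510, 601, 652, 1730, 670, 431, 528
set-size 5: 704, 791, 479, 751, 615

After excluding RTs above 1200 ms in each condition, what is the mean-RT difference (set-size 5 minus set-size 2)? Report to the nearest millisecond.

set-size 2: exclude 1730
M(set-size 2) = 4545/8 = 568.125
M(set-size 5) = 3340/5 = 668.000
Difference = 668.000 − 568.125 = 99.875 ms

100 ms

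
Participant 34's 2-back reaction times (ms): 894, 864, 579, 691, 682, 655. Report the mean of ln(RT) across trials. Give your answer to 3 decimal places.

6.578

ln(RT): 6.7957, 6.7616, 6.3613, 6.5381, 6.5250, 6.4846
Σ ln(RT) = 39.4664
Mean = 39.4664/6 = 6.57773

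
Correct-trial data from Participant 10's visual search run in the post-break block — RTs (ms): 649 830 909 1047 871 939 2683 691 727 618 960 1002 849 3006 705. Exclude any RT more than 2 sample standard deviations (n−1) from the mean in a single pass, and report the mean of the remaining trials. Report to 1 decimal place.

830.5 ms

n = 15, ΣRT = 16486, M = 1099.067
Σ(x−M)² = 7319628.93; s = √(7319628.93/14) = 723.070
Cutoffs: 1099.067 ± 2·723.070 → [-347.1, 2545.2]
Outside: 2683, 3006 → excluded.
Retained (n=13): Σ = 10797, mean = 10797/13 = 830.538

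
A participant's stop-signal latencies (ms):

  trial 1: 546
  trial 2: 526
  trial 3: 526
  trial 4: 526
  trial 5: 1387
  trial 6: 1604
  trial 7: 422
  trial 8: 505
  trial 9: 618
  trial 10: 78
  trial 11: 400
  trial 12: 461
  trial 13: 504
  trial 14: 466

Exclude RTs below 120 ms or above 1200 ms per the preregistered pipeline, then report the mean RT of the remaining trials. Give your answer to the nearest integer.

Excluded: 78, 1387, 1604
Retained (n=11): Σ = 5500
Mean = 5500/11 = 500.0000

500 ms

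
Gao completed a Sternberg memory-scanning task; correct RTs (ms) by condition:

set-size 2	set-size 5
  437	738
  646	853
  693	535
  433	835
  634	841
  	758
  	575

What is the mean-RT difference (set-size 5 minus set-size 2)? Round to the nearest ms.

M(set-size 2) = 2843/5 = 568.600
M(set-size 5) = 5135/7 = 733.571
Difference = 733.571 − 568.600 = 164.971 ms

165 ms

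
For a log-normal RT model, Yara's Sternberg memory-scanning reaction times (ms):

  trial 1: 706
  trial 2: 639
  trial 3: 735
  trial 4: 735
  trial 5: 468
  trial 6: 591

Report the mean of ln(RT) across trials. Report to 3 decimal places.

6.458

ln(RT): 6.5596, 6.4599, 6.5999, 6.5999, 6.1485, 6.3818
Σ ln(RT) = 38.7495
Mean = 38.7495/6 = 6.45826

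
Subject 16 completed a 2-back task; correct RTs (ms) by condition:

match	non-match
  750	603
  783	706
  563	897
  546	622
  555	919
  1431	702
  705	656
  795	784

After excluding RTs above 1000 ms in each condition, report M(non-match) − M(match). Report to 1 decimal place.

65.1 ms

match: exclude 1431
M(match) = 4697/7 = 671.000
M(non-match) = 5889/8 = 736.125
Difference = 736.125 − 671.000 = 65.125 ms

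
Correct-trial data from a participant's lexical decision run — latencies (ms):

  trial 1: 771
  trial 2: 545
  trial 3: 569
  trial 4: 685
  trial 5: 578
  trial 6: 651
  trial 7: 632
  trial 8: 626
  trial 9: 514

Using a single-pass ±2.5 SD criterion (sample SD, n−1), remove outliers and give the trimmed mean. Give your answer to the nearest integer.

n = 9, ΣRT = 5571, M = 619.000
Σ(x−M)² = 49384.00; s = √(49384.00/8) = 78.568
Cutoffs: 619.000 ± 2.5·78.568 → [422.6, 815.4]
No RTs fall outside the cutoffs; all 9 retained. Mean = 5571/9 = 619.000

619 ms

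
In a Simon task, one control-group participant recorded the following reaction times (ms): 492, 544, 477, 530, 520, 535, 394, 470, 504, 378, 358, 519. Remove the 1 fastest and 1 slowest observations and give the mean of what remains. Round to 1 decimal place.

Sorted: 358, 378, 394, 470, 477, 492, 504, 519, 520, 530, 535, 544
Drop lowest 1 (358) and highest 1 (544)
Remaining (n=10): Σ = 4819, mean = 4819/10 = 481.900

481.9 ms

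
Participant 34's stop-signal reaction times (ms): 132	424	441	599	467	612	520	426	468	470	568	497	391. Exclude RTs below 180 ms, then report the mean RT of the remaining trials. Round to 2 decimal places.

490.25 ms

Excluded: 132
Retained (n=12): Σ = 5883
Mean = 5883/12 = 490.2500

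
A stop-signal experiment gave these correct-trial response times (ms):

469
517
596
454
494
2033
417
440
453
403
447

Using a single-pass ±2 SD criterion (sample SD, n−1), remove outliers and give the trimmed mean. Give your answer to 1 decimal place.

n = 11, ΣRT = 6723, M = 611.182
Σ(x−M)² = 2251647.64; s = √(2251647.64/10) = 474.515
Cutoffs: 611.182 ± 2·474.515 → [-337.8, 1560.2]
Outside: 2033 → excluded.
Retained (n=10): Σ = 4690, mean = 4690/10 = 469.000

469.0 ms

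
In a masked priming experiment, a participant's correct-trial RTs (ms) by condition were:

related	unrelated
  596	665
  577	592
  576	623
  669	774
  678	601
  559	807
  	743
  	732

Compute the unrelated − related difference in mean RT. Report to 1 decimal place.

M(related) = 3655/6 = 609.167
M(unrelated) = 5537/8 = 692.125
Difference = 692.125 − 609.167 = 82.958 ms

83.0 ms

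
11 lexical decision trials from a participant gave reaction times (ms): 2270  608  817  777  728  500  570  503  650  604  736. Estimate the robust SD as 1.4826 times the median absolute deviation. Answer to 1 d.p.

Sorted: 500, 503, 570, 604, 608, 650, 728, 736, 777, 817, 2270 → median = 650
|x − 650| sorted: 0, 42, 46, 78, 80, 86, 127, 147, 150, 167, 1620 → MAD = 86
Robust SD ≈ 1.4826 × 86 = 127.504

127.5 ms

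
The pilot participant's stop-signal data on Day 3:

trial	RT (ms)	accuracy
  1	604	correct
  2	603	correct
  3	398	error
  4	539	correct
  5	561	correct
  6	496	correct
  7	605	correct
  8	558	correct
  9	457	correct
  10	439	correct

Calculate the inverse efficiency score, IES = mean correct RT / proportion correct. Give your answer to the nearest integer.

600 ms

Correct trials (n=9): 604, 603, 539, 561, 496, 605, 558, 457, 439
Mean correct RT = 4862/9 = 540.2222 ms
Proportion correct = 9/10
IES = 540.2222 / (9/10) = 600.247 ms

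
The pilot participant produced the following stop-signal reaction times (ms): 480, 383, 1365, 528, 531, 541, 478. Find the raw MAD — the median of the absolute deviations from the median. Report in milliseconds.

Sorted: 383, 478, 480, 528, 531, 541, 1365 → median = 528
|x − 528|: 48, 145, 837, 0, 3, 13, 50
Sorted deviations: 0, 3, 13, 48, 50, 145, 837 → MAD = 48

48 ms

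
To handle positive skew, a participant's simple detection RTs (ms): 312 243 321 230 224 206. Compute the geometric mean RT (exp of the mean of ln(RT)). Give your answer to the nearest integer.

252 ms

ln(RT): 5.7430, 5.4931, 5.7714, 5.4381, 5.4116, 5.3279
Mean ln(RT) = 33.1851/6 = 5.53085
Geometric mean = exp(5.53085) = 252.36 ms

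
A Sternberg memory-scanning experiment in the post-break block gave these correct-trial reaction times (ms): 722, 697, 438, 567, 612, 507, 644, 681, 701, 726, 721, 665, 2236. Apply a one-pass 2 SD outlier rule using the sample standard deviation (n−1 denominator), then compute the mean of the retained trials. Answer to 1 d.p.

n = 13, ΣRT = 9917, M = 762.846
Σ(x−M)² = 2445609.69; s = √(2445609.69/12) = 451.443
Cutoffs: 762.846 ± 2·451.443 → [-140.0, 1665.7]
Outside: 2236 → excluded.
Retained (n=12): Σ = 7681, mean = 7681/12 = 640.083

640.1 ms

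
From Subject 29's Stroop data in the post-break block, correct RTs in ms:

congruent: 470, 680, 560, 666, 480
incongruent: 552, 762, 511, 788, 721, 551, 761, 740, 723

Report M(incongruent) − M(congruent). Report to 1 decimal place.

107.6 ms

M(congruent) = 2856/5 = 571.200
M(incongruent) = 6109/9 = 678.778
Difference = 678.778 − 571.200 = 107.578 ms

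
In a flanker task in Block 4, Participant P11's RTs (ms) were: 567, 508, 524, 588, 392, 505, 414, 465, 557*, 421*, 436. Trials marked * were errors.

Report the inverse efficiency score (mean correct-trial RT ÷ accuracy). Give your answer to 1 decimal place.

597.4 ms

Correct trials (n=9): 567, 508, 524, 588, 392, 505, 414, 465, 436
Mean correct RT = 4399/9 = 488.7778 ms
Proportion correct = 9/11
IES = 488.7778 / (9/11) = 597.395 ms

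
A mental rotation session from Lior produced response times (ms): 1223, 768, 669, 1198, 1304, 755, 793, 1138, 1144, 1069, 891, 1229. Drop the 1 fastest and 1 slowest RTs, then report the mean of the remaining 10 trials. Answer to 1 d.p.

1020.8 ms

Sorted: 669, 755, 768, 793, 891, 1069, 1138, 1144, 1198, 1223, 1229, 1304
Drop lowest 1 (669) and highest 1 (1304)
Remaining (n=10): Σ = 10208, mean = 10208/10 = 1020.800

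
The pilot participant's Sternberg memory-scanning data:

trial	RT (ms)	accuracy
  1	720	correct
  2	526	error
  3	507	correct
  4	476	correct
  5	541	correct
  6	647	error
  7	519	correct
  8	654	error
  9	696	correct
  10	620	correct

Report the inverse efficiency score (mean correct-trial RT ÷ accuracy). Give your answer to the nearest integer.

832 ms

Correct trials (n=7): 720, 507, 476, 541, 519, 696, 620
Mean correct RT = 4079/7 = 582.7143 ms
Proportion correct = 7/10
IES = 582.7143 / (7/10) = 832.449 ms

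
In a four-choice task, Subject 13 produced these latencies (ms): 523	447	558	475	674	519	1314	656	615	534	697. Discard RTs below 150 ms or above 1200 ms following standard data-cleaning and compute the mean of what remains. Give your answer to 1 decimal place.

Excluded: 1314
Retained (n=10): Σ = 5698
Mean = 5698/10 = 569.8000

569.8 ms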